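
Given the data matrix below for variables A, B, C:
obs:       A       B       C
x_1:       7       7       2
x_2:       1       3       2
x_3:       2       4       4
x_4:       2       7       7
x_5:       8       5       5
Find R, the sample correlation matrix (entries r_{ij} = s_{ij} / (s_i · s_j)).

Step 1 — column means:
  mean(A) = (7 + 1 + 2 + 2 + 8) / 5 = 20/5 = 4
  mean(B) = (7 + 3 + 4 + 7 + 5) / 5 = 26/5 = 5.2
  mean(C) = (2 + 2 + 4 + 7 + 5) / 5 = 20/5 = 4

Step 2 — sample variances and covariances s[i,j] = (1/(n-1)) · Σ_k (x_{k,i} - mean_i) · (x_{k,j} - mean_j), with n-1 = 4:
  s[A,A] = ((3)·(3) + (-3)·(-3) + (-2)·(-2) + (-2)·(-2) + (4)·(4)) / 4 = 42/4 = 10.5
  s[A,B] = ((3)·(1.8) + (-3)·(-2.2) + (-2)·(-1.2) + (-2)·(1.8) + (4)·(-0.2)) / 4 = 10/4 = 2.5
  s[A,C] = ((3)·(-2) + (-3)·(-2) + (-2)·(0) + (-2)·(3) + (4)·(1)) / 4 = -2/4 = -0.5
  s[B,B] = ((1.8)·(1.8) + (-2.2)·(-2.2) + (-1.2)·(-1.2) + (1.8)·(1.8) + (-0.2)·(-0.2)) / 4 = 12.8/4 = 3.2
  s[B,C] = ((1.8)·(-2) + (-2.2)·(-2) + (-1.2)·(0) + (1.8)·(3) + (-0.2)·(1)) / 4 = 6/4 = 1.5
  s[C,C] = ((-2)·(-2) + (-2)·(-2) + (0)·(0) + (3)·(3) + (1)·(1)) / 4 = 18/4 = 4.5
  Sample standard deviations s_i = √(s[i,i]):
  s(A) = √(10.5) = 3.2404
  s(B) = √(3.2) = 1.7889
  s(C) = √(4.5) = 2.1213

Step 3 — r_{ij} = s_{ij} / (s_i · s_j):
  r[A,A] = 1 (diagonal).
  r[A,B] = 2.5 / (3.2404 · 1.7889) = 2.5 / 5.7966 = 0.4313
  r[A,C] = -0.5 / (3.2404 · 2.1213) = -0.5 / 6.8739 = -0.0727
  r[B,B] = 1 (diagonal).
  r[B,C] = 1.5 / (1.7889 · 2.1213) = 1.5 / 3.7947 = 0.3953
  r[C,C] = 1 (diagonal).

R is symmetric with unit diagonal. Assembling:

R = [[1, 0.4313, -0.0727],
 [0.4313, 1, 0.3953],
 [-0.0727, 0.3953, 1]]


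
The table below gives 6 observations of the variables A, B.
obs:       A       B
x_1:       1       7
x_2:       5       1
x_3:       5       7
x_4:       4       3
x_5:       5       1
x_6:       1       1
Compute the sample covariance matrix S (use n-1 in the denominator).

Step 1 — column means:
  mean(A) = (1 + 5 + 5 + 4 + 5 + 1) / 6 = 21/6 = 3.5
  mean(B) = (7 + 1 + 7 + 3 + 1 + 1) / 6 = 20/6 = 3.3333

Step 2 — sample covariance S[i,j] = (1/(n-1)) · Σ_k (x_{k,i} - mean_i) · (x_{k,j} - mean_j), with n-1 = 5.
  S[A,A] = ((-2.5)·(-2.5) + (1.5)·(1.5) + (1.5)·(1.5) + (0.5)·(0.5) + (1.5)·(1.5) + (-2.5)·(-2.5)) / 5 = 19.5/5 = 3.9
  S[A,B] = ((-2.5)·(3.6667) + (1.5)·(-2.3333) + (1.5)·(3.6667) + (0.5)·(-0.3333) + (1.5)·(-2.3333) + (-2.5)·(-2.3333)) / 5 = -5/5 = -1
  S[B,B] = ((3.6667)·(3.6667) + (-2.3333)·(-2.3333) + (3.6667)·(3.6667) + (-0.3333)·(-0.3333) + (-2.3333)·(-2.3333) + (-2.3333)·(-2.3333)) / 5 = 43.3333/5 = 8.6667

S is symmetric (S[j,i] = S[i,j]). Assembling:

S = [[3.9, -1],
 [-1, 8.6667]]


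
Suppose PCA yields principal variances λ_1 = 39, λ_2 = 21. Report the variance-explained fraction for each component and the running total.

Step 1 — total variance = trace(Sigma) = Σ λ_i = 39 + 21 = 60.

Step 2 — fraction explained by component i = λ_i / Σ λ:
  PC1: 39/60 = 0.65
  PC2: 21/60 = 0.35

Step 3 — cumulative fraction after k components = (λ_1 + ... + λ_k) / Σ λ:
  k = 1: 39/60 = 0.65
  k = 2: (39 + 21)/60 = 60/60 = 1

Summary (fraction, with percent):

explained: PC1 0.65 (65%), PC2 0.35 (35%);  cumulative: 0.65, 1


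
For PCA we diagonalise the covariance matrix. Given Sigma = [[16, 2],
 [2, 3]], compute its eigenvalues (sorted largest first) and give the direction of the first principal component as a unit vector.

Step 1 — characteristic polynomial of 2×2 Sigma:
  det(Sigma - λI) = λ² - trace · λ + det = 0.
  trace = 16 + 3 = 19, det = 16·3 - (2)² = 44.
Step 2 — discriminant:
  Δ = trace² - 4·det = 361 - 176 = 185.
Step 3 — eigenvalues:
  λ = (trace ± √Δ)/2 = (19 ± 13.6015)/2,
  λ_1 = 16.3007,  λ_2 = 2.6993.

Step 4 — unit eigenvector for λ_1: solve (Sigma - λ_1 I)v = 0. First row:
  (16 - 16.3007)·v_x + (2)·v_y = 0, i.e. (-0.3007)·v_x + (2)·v_y = 0,
  so v ∝ (b, λ_1 - a) = (2, 0.3007) = u.
  ||u|| = √((2)² + (0.3007)²) = √(4.0904) ≈ 2.0225,
  v_1 = u/||u|| ≈ (0.9889, 0.1487) (||v_1|| = 1).

λ_1 = 16.3007,  λ_2 = 2.6993;  v_1 ≈ (0.9889, 0.1487)


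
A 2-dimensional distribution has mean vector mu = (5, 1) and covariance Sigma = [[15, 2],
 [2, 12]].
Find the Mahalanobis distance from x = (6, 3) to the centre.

Step 1 — centre the observation: (x - mu) = (1, 2).

Step 2 — invert Sigma. det(Sigma) = 15·12 - (2)² = 176.
  Sigma^{-1} = (1/det) · [[d, -b], [-b, a]] = [[0.0682, -0.0114],
 [-0.0114, 0.0852]].

Step 3 — form the quadratic (x - mu)^T · Sigma^{-1} · (x - mu):
  Sigma^{-1} · (x - mu) = (0.0455, 0.1591).
  (x - mu)^T · [Sigma^{-1} · (x - mu)] = (1)·(0.0455) + (2)·(0.1591) = 0.3636.

Step 4 — take square root: d = √(0.3636) ≈ 0.603.

d(x, mu) = √(0.3636) ≈ 0.603


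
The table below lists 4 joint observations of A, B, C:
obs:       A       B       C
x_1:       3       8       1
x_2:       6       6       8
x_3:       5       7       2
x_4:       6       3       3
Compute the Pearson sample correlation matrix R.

Step 1 — column means:
  mean(A) = (3 + 6 + 5 + 6) / 4 = 20/4 = 5
  mean(B) = (8 + 6 + 7 + 3) / 4 = 24/4 = 6
  mean(C) = (1 + 8 + 2 + 3) / 4 = 14/4 = 3.5

Step 2 — sample variances and covariances s[i,j] = (1/(n-1)) · Σ_k (x_{k,i} - mean_i) · (x_{k,j} - mean_j), with n-1 = 3:
  s[A,A] = ((-2)·(-2) + (1)·(1) + (0)·(0) + (1)·(1)) / 3 = 6/3 = 2
  s[A,B] = ((-2)·(2) + (1)·(0) + (0)·(1) + (1)·(-3)) / 3 = -7/3 = -2.3333
  s[A,C] = ((-2)·(-2.5) + (1)·(4.5) + (0)·(-1.5) + (1)·(-0.5)) / 3 = 9/3 = 3
  s[B,B] = ((2)·(2) + (0)·(0) + (1)·(1) + (-3)·(-3)) / 3 = 14/3 = 4.6667
  s[B,C] = ((2)·(-2.5) + (0)·(4.5) + (1)·(-1.5) + (-3)·(-0.5)) / 3 = -5/3 = -1.6667
  s[C,C] = ((-2.5)·(-2.5) + (4.5)·(4.5) + (-1.5)·(-1.5) + (-0.5)·(-0.5)) / 3 = 29/3 = 9.6667
  Sample standard deviations s_i = √(s[i,i]):
  s(A) = √(2) = 1.4142
  s(B) = √(4.6667) = 2.1602
  s(C) = √(9.6667) = 3.1091

Step 3 — r_{ij} = s_{ij} / (s_i · s_j):
  r[A,A] = 1 (diagonal).
  r[A,B] = -2.3333 / (1.4142 · 2.1602) = -2.3333 / 3.0551 = -0.7638
  r[A,C] = 3 / (1.4142 · 3.1091) = 3 / 4.397 = 0.6823
  r[B,B] = 1 (diagonal).
  r[B,C] = -1.6667 / (2.1602 · 3.1091) = -1.6667 / 6.7165 = -0.2481
  r[C,C] = 1 (diagonal).

R is symmetric with unit diagonal. Assembling:

R = [[1, -0.7638, 0.6823],
 [-0.7638, 1, -0.2481],
 [0.6823, -0.2481, 1]]


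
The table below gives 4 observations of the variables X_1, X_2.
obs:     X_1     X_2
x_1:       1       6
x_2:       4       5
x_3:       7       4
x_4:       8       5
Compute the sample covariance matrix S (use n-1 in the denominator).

Step 1 — column means:
  mean(X_1) = (1 + 4 + 7 + 8) / 4 = 20/4 = 5
  mean(X_2) = (6 + 5 + 4 + 5) / 4 = 20/4 = 5

Step 2 — sample covariance S[i,j] = (1/(n-1)) · Σ_k (x_{k,i} - mean_i) · (x_{k,j} - mean_j), with n-1 = 3.
  S[X_1,X_1] = ((-4)·(-4) + (-1)·(-1) + (2)·(2) + (3)·(3)) / 3 = 30/3 = 10
  S[X_1,X_2] = ((-4)·(1) + (-1)·(0) + (2)·(-1) + (3)·(0)) / 3 = -6/3 = -2
  S[X_2,X_2] = ((1)·(1) + (0)·(0) + (-1)·(-1) + (0)·(0)) / 3 = 2/3 = 0.6667

S is symmetric (S[j,i] = S[i,j]). Assembling:

S = [[10, -2],
 [-2, 0.6667]]


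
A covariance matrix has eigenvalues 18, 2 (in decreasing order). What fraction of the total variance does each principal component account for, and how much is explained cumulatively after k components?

Step 1 — total variance = trace(Sigma) = Σ λ_i = 18 + 2 = 20.

Step 2 — fraction explained by component i = λ_i / Σ λ:
  PC1: 18/20 = 0.9
  PC2: 2/20 = 0.1

Step 3 — cumulative fraction after k components = (λ_1 + ... + λ_k) / Σ λ:
  k = 1: 18/20 = 0.9
  k = 2: (18 + 2)/20 = 20/20 = 1

Summary (fraction, with percent):

explained: PC1 0.9 (90%), PC2 0.1 (10%);  cumulative: 0.9, 1


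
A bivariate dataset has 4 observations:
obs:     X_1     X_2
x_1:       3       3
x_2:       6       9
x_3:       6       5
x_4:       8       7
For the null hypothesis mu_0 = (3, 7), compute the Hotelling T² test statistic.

Step 1 — sample mean vector:
  mean(X_1) = (3 + 6 + 6 + 8) / 4 = 23/4 = 5.75
  mean(X_2) = (3 + 9 + 5 + 7) / 4 = 24/4 = 6
  x̄ = (5.75, 6),  deviation x̄ - mu_0 = (5.75, 6) - (3, 7) = (2.75, -1).

Step 2 — sample covariance matrix, S[i,j] = (1/(n-1)) · Σ_k (x_{k,i} - mean_i) · (x_{k,j} - mean_j), divisor n-1 = 3:
  S[X_1,X_1] = ((-2.75)·(-2.75) + (0.25)·(0.25) + (0.25)·(0.25) + (2.25)·(2.25)) / 3 = 12.75/3 = 4.25
  S[X_1,X_2] = ((-2.75)·(-3) + (0.25)·(3) + (0.25)·(-1) + (2.25)·(1)) / 3 = 11/3 = 3.6667
  S[X_2,X_2] = ((-3)·(-3) + (3)·(3) + (-1)·(-1) + (1)·(1)) / 3 = 20/3 = 6.6667
  S = [[4.25, 3.6667],
 [3.6667, 6.6667]].

Step 3 — invert S. det(S) = 4.25·6.6667 - (3.6667)² = 14.8889.
  S^{-1} = (1/det) · [[d, -b], [-b, a]] = [[0.4478, -0.2463],
 [-0.2463, 0.2854]].

Step 4 — quadratic form (x̄ - mu_0)^T · S^{-1} · (x̄ - mu_0):
  S^{-1} · (x̄ - mu_0) = (1.4776, -0.9627),
  (x̄ - mu_0)^T · [...] = (2.75)·(1.4776) + (-1)·(-0.9627) = 5.0261.

Step 5 — scale by n: T² = 4 · 5.0261 = 20.1045.

T² ≈ 20.1045


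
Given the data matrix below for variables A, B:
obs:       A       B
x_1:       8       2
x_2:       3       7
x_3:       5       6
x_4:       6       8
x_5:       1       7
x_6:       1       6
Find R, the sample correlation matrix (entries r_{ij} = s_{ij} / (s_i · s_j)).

Step 1 — column means:
  mean(A) = (8 + 3 + 5 + 6 + 1 + 1) / 6 = 24/6 = 4
  mean(B) = (2 + 7 + 6 + 8 + 7 + 6) / 6 = 36/6 = 6

Step 2 — sample variances and covariances s[i,j] = (1/(n-1)) · Σ_k (x_{k,i} - mean_i) · (x_{k,j} - mean_j), with n-1 = 5:
  s[A,A] = ((4)·(4) + (-1)·(-1) + (1)·(1) + (2)·(2) + (-3)·(-3) + (-3)·(-3)) / 5 = 40/5 = 8
  s[A,B] = ((4)·(-4) + (-1)·(1) + (1)·(0) + (2)·(2) + (-3)·(1) + (-3)·(0)) / 5 = -16/5 = -3.2
  s[B,B] = ((-4)·(-4) + (1)·(1) + (0)·(0) + (2)·(2) + (1)·(1) + (0)·(0)) / 5 = 22/5 = 4.4
  Sample standard deviations s_i = √(s[i,i]):
  s(A) = √(8) = 2.8284
  s(B) = √(4.4) = 2.0976

Step 3 — r_{ij} = s_{ij} / (s_i · s_j):
  r[A,A] = 1 (diagonal).
  r[A,B] = -3.2 / (2.8284 · 2.0976) = -3.2 / 5.933 = -0.5394
  r[B,B] = 1 (diagonal).

R is symmetric with unit diagonal. Assembling:

R = [[1, -0.5394],
 [-0.5394, 1]]


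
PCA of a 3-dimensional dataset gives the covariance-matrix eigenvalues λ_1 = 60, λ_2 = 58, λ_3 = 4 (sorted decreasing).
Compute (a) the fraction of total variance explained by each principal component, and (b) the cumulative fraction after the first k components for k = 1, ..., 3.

Step 1 — total variance = trace(Sigma) = Σ λ_i = 60 + 58 + 4 = 122.

Step 2 — fraction explained by component i = λ_i / Σ λ:
  PC1: 60/122 = 0.4918
  PC2: 58/122 = 0.4754
  PC3: 4/122 = 0.0328

Step 3 — cumulative fraction after k components = (λ_1 + ... + λ_k) / Σ λ:
  k = 1: 60/122 = 0.4918
  k = 2: (60 + 58)/122 = 118/122 = 0.9672
  k = 3: (60 + 58 + 4)/122 = 122/122 = 1

Summary (fraction, with percent):

explained: PC1 0.4918 (49.18%), PC2 0.4754 (47.54%), PC3 0.0328 (3.28%);  cumulative: 0.4918, 0.9672, 1


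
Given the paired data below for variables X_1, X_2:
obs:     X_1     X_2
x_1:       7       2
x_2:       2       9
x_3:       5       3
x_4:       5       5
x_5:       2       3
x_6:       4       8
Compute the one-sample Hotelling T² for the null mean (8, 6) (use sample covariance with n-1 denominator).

Step 1 — sample mean vector:
  mean(X_1) = (7 + 2 + 5 + 5 + 2 + 4) / 6 = 25/6 = 4.1667
  mean(X_2) = (2 + 9 + 3 + 5 + 3 + 8) / 6 = 30/6 = 5
  x̄ = (4.1667, 5),  deviation x̄ - mu_0 = (4.1667, 5) - (8, 6) = (-3.8333, -1).

Step 2 — sample covariance matrix, S[i,j] = (1/(n-1)) · Σ_k (x_{k,i} - mean_i) · (x_{k,j} - mean_j), divisor n-1 = 5:
  S[X_1,X_1] = ((2.8333)·(2.8333) + (-2.1667)·(-2.1667) + (0.8333)·(0.8333) + (0.8333)·(0.8333) + (-2.1667)·(-2.1667) + (-0.1667)·(-0.1667)) / 5 = 18.8333/5 = 3.7667
  S[X_1,X_2] = ((2.8333)·(-3) + (-2.1667)·(4) + (0.8333)·(-2) + (0.8333)·(0) + (-2.1667)·(-2) + (-0.1667)·(3)) / 5 = -15/5 = -3
  S[X_2,X_2] = ((-3)·(-3) + (4)·(4) + (-2)·(-2) + (0)·(0) + (-2)·(-2) + (3)·(3)) / 5 = 42/5 = 8.4
  S = [[3.7667, -3],
 [-3, 8.4]].

Step 3 — invert S. det(S) = 3.7667·8.4 - (-3)² = 22.64.
  S^{-1} = (1/det) · [[d, -b], [-b, a]] = [[0.371, 0.1325],
 [0.1325, 0.1664]].

Step 4 — quadratic form (x̄ - mu_0)^T · S^{-1} · (x̄ - mu_0):
  S^{-1} · (x̄ - mu_0) = (-1.5548, -0.6743),
  (x̄ - mu_0)^T · [...] = (-3.8333)·(-1.5548) + (-1)·(-0.6743) = 6.6343.

Step 5 — scale by n: T² = 6 · 6.6343 = 39.8057.

T² ≈ 39.8057


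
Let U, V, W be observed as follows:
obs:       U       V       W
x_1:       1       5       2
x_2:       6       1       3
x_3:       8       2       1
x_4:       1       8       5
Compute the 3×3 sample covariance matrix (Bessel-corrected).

Step 1 — column means:
  mean(U) = (1 + 6 + 8 + 1) / 4 = 16/4 = 4
  mean(V) = (5 + 1 + 2 + 8) / 4 = 16/4 = 4
  mean(W) = (2 + 3 + 1 + 5) / 4 = 11/4 = 2.75

Step 2 — sample covariance S[i,j] = (1/(n-1)) · Σ_k (x_{k,i} - mean_i) · (x_{k,j} - mean_j), with n-1 = 3.
  S[U,U] = ((-3)·(-3) + (2)·(2) + (4)·(4) + (-3)·(-3)) / 3 = 38/3 = 12.6667
  S[U,V] = ((-3)·(1) + (2)·(-3) + (4)·(-2) + (-3)·(4)) / 3 = -29/3 = -9.6667
  S[U,W] = ((-3)·(-0.75) + (2)·(0.25) + (4)·(-1.75) + (-3)·(2.25)) / 3 = -11/3 = -3.6667
  S[V,V] = ((1)·(1) + (-3)·(-3) + (-2)·(-2) + (4)·(4)) / 3 = 30/3 = 10
  S[V,W] = ((1)·(-0.75) + (-3)·(0.25) + (-2)·(-1.75) + (4)·(2.25)) / 3 = 11/3 = 3.6667
  S[W,W] = ((-0.75)·(-0.75) + (0.25)·(0.25) + (-1.75)·(-1.75) + (2.25)·(2.25)) / 3 = 8.75/3 = 2.9167

S is symmetric (S[j,i] = S[i,j]). Assembling:

S = [[12.6667, -9.6667, -3.6667],
 [-9.6667, 10, 3.6667],
 [-3.6667, 3.6667, 2.9167]]


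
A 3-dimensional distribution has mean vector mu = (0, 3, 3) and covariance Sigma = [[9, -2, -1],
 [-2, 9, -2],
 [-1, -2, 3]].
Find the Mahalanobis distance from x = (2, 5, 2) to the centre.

Step 1 — centre the observation: (x - mu) = (2, 2, -1).

Step 2 — invert Sigma (cofactor / det for 3×3, or solve directly):
  Sigma^{-1} = [[0.1292, 0.0449, 0.073],
 [0.0449, 0.1461, 0.1124],
 [0.073, 0.1124, 0.4326]].

Step 3 — form the quadratic (x - mu)^T · Sigma^{-1} · (x - mu):
  Sigma^{-1} · (x - mu) = (0.2753, 0.2697, -0.0618).
  (x - mu)^T · [Sigma^{-1} · (x - mu)] = (2)·(0.2753) + (2)·(0.2697) + (-1)·(-0.0618) = 1.1517.

Step 4 — take square root: d = √(1.1517) ≈ 1.0732.

d(x, mu) = √(1.1517) ≈ 1.0732


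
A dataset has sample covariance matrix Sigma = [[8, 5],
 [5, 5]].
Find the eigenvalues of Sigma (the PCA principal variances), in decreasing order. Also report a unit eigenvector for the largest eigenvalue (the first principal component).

Step 1 — characteristic polynomial of 2×2 Sigma:
  det(Sigma - λI) = λ² - trace · λ + det = 0.
  trace = 8 + 5 = 13, det = 8·5 - (5)² = 15.
Step 2 — discriminant:
  Δ = trace² - 4·det = 169 - 60 = 109.
Step 3 — eigenvalues:
  λ = (trace ± √Δ)/2 = (13 ± 10.4403)/2,
  λ_1 = 11.7202,  λ_2 = 1.2798.

Step 4 — unit eigenvector for λ_1: solve (Sigma - λ_1 I)v = 0. First row:
  (8 - 11.7202)·v_x + (5)·v_y = 0, i.e. (-3.7202)·v_x + (5)·v_y = 0,
  so v ∝ (b, λ_1 - a) = (5, 3.7202) = u.
  ||u|| = √((5)² + (3.7202)²) = √(38.8395) ≈ 6.2321,
  v_1 = u/||u|| ≈ (0.8023, 0.5969) (||v_1|| = 1).

λ_1 = 11.7202,  λ_2 = 1.2798;  v_1 ≈ (0.8023, 0.5969)


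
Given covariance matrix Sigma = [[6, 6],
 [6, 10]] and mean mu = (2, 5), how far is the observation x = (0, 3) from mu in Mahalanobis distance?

Step 1 — centre the observation: (x - mu) = (-2, -2).

Step 2 — invert Sigma. det(Sigma) = 6·10 - (6)² = 24.
  Sigma^{-1} = (1/det) · [[d, -b], [-b, a]] = [[0.4167, -0.25],
 [-0.25, 0.25]].

Step 3 — form the quadratic (x - mu)^T · Sigma^{-1} · (x - mu):
  Sigma^{-1} · (x - mu) = (-0.3333, 0).
  (x - mu)^T · [Sigma^{-1} · (x - mu)] = (-2)·(-0.3333) + (-2)·(0) = 0.6667.

Step 4 — take square root: d = √(0.6667) ≈ 0.8165.

d(x, mu) = √(0.6667) ≈ 0.8165


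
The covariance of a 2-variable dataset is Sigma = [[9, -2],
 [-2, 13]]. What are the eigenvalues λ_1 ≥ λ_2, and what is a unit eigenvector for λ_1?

Step 1 — characteristic polynomial of 2×2 Sigma:
  det(Sigma - λI) = λ² - trace · λ + det = 0.
  trace = 9 + 13 = 22, det = 9·13 - (-2)² = 113.
Step 2 — discriminant:
  Δ = trace² - 4·det = 484 - 452 = 32.
Step 3 — eigenvalues:
  λ = (trace ± √Δ)/2 = (22 ± 5.6569)/2,
  λ_1 = 13.8284,  λ_2 = 8.1716.

Step 4 — unit eigenvector for λ_1: solve (Sigma - λ_1 I)v = 0. First row:
  (9 - 13.8284)·v_x + (-2)·v_y = 0, i.e. (-4.8284)·v_x + (-2)·v_y = 0,
  so v ∝ (b, λ_1 - a) = (-2, 4.8284); multiply by -1 so the first entry is positive: u = (2, -4.8284).
  ||u|| = √((2)² + (-4.8284)²) = √(27.3137) ≈ 5.2263,
  v_1 = u/||u|| ≈ (0.3827, -0.9239) (||v_1|| = 1).

λ_1 = 13.8284,  λ_2 = 8.1716;  v_1 ≈ (0.3827, -0.9239)


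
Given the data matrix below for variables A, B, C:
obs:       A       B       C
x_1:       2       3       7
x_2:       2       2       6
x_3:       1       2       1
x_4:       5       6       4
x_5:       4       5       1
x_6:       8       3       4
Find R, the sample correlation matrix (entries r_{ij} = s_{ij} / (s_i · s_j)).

Step 1 — column means:
  mean(A) = (2 + 2 + 1 + 5 + 4 + 8) / 6 = 22/6 = 3.6667
  mean(B) = (3 + 2 + 2 + 6 + 5 + 3) / 6 = 21/6 = 3.5
  mean(C) = (7 + 6 + 1 + 4 + 1 + 4) / 6 = 23/6 = 3.8333

Step 2 — sample variances and covariances s[i,j] = (1/(n-1)) · Σ_k (x_{k,i} - mean_i) · (x_{k,j} - mean_j), with n-1 = 5:
  s[A,A] = ((-1.6667)·(-1.6667) + (-1.6667)·(-1.6667) + (-2.6667)·(-2.6667) + (1.3333)·(1.3333) + (0.3333)·(0.3333) + (4.3333)·(4.3333)) / 5 = 33.3333/5 = 6.6667
  s[A,B] = ((-1.6667)·(-0.5) + (-1.6667)·(-1.5) + (-2.6667)·(-1.5) + (1.3333)·(2.5) + (0.3333)·(1.5) + (4.3333)·(-0.5)) / 5 = 9/5 = 1.8
  s[A,C] = ((-1.6667)·(3.1667) + (-1.6667)·(2.1667) + (-2.6667)·(-2.8333) + (1.3333)·(0.1667) + (0.3333)·(-2.8333) + (4.3333)·(0.1667)) / 5 = -1.3333/5 = -0.2667
  s[B,B] = ((-0.5)·(-0.5) + (-1.5)·(-1.5) + (-1.5)·(-1.5) + (2.5)·(2.5) + (1.5)·(1.5) + (-0.5)·(-0.5)) / 5 = 13.5/5 = 2.7
  s[B,C] = ((-0.5)·(3.1667) + (-1.5)·(2.1667) + (-1.5)·(-2.8333) + (2.5)·(0.1667) + (1.5)·(-2.8333) + (-0.5)·(0.1667)) / 5 = -4.5/5 = -0.9
  s[C,C] = ((3.1667)·(3.1667) + (2.1667)·(2.1667) + (-2.8333)·(-2.8333) + (0.1667)·(0.1667) + (-2.8333)·(-2.8333) + (0.1667)·(0.1667)) / 5 = 30.8333/5 = 6.1667
  Sample standard deviations s_i = √(s[i,i]):
  s(A) = √(6.6667) = 2.582
  s(B) = √(2.7) = 1.6432
  s(C) = √(6.1667) = 2.4833

Step 3 — r_{ij} = s_{ij} / (s_i · s_j):
  r[A,A] = 1 (diagonal).
  r[A,B] = 1.8 / (2.582 · 1.6432) = 1.8 / 4.2426 = 0.4243
  r[A,C] = -0.2667 / (2.582 · 2.4833) = -0.2667 / 6.4118 = -0.0416
  r[B,B] = 1 (diagonal).
  r[B,C] = -0.9 / (1.6432 · 2.4833) = -0.9 / 4.0804 = -0.2206
  r[C,C] = 1 (diagonal).

R is symmetric with unit diagonal. Assembling:

R = [[1, 0.4243, -0.0416],
 [0.4243, 1, -0.2206],
 [-0.0416, -0.2206, 1]]


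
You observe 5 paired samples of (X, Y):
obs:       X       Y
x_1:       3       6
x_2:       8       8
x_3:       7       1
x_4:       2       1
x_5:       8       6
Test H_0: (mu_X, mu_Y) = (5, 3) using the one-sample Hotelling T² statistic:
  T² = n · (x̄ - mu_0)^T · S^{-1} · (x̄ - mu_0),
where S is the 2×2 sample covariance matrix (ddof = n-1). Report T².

Step 1 — sample mean vector:
  mean(X) = (3 + 8 + 7 + 2 + 8) / 5 = 28/5 = 5.6
  mean(Y) = (6 + 8 + 1 + 1 + 6) / 5 = 22/5 = 4.4
  x̄ = (5.6, 4.4),  deviation x̄ - mu_0 = (5.6, 4.4) - (5, 3) = (0.6, 1.4).

Step 2 — sample covariance matrix, S[i,j] = (1/(n-1)) · Σ_k (x_{k,i} - mean_i) · (x_{k,j} - mean_j), divisor n-1 = 4:
  S[X,X] = ((-2.6)·(-2.6) + (2.4)·(2.4) + (1.4)·(1.4) + (-3.6)·(-3.6) + (2.4)·(2.4)) / 4 = 33.2/4 = 8.3
  S[X,Y] = ((-2.6)·(1.6) + (2.4)·(3.6) + (1.4)·(-3.4) + (-3.6)·(-3.4) + (2.4)·(1.6)) / 4 = 15.8/4 = 3.95
  S[Y,Y] = ((1.6)·(1.6) + (3.6)·(3.6) + (-3.4)·(-3.4) + (-3.4)·(-3.4) + (1.6)·(1.6)) / 4 = 41.2/4 = 10.3
  S = [[8.3, 3.95],
 [3.95, 10.3]].

Step 3 — invert S. det(S) = 8.3·10.3 - (3.95)² = 69.8875.
  S^{-1} = (1/det) · [[d, -b], [-b, a]] = [[0.1474, -0.0565],
 [-0.0565, 0.1188]].

Step 4 — quadratic form (x̄ - mu_0)^T · S^{-1} · (x̄ - mu_0):
  S^{-1} · (x̄ - mu_0) = (0.0093, 0.1324),
  (x̄ - mu_0)^T · [...] = (0.6)·(0.0093) + (1.4)·(0.1324) = 0.1909.

Step 5 — scale by n: T² = 5 · 0.1909 = 0.9544.

T² ≈ 0.9544


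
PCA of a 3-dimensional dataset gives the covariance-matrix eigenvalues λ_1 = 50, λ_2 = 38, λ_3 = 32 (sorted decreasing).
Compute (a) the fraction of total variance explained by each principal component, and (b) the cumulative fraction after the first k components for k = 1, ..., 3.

Step 1 — total variance = trace(Sigma) = Σ λ_i = 50 + 38 + 32 = 120.

Step 2 — fraction explained by component i = λ_i / Σ λ:
  PC1: 50/120 = 0.4167
  PC2: 38/120 = 0.3167
  PC3: 32/120 = 0.2667

Step 3 — cumulative fraction after k components = (λ_1 + ... + λ_k) / Σ λ:
  k = 1: 50/120 = 0.4167
  k = 2: (50 + 38)/120 = 88/120 = 0.7333
  k = 3: (50 + 38 + 32)/120 = 120/120 = 1

Summary (fraction, with percent):

explained: PC1 0.4167 (41.67%), PC2 0.3167 (31.67%), PC3 0.2667 (26.67%);  cumulative: 0.4167, 0.7333, 1


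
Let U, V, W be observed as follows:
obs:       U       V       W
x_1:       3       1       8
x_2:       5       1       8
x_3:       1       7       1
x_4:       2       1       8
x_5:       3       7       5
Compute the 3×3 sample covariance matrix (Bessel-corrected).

Step 1 — column means:
  mean(U) = (3 + 5 + 1 + 2 + 3) / 5 = 14/5 = 2.8
  mean(V) = (1 + 1 + 7 + 1 + 7) / 5 = 17/5 = 3.4
  mean(W) = (8 + 8 + 1 + 8 + 5) / 5 = 30/5 = 6

Step 2 — sample covariance S[i,j] = (1/(n-1)) · Σ_k (x_{k,i} - mean_i) · (x_{k,j} - mean_j), with n-1 = 4.
  S[U,U] = ((0.2)·(0.2) + (2.2)·(2.2) + (-1.8)·(-1.8) + (-0.8)·(-0.8) + (0.2)·(0.2)) / 4 = 8.8/4 = 2.2
  S[U,V] = ((0.2)·(-2.4) + (2.2)·(-2.4) + (-1.8)·(3.6) + (-0.8)·(-2.4) + (0.2)·(3.6)) / 4 = -9.6/4 = -2.4
  S[U,W] = ((0.2)·(2) + (2.2)·(2) + (-1.8)·(-5) + (-0.8)·(2) + (0.2)·(-1)) / 4 = 12/4 = 3
  S[V,V] = ((-2.4)·(-2.4) + (-2.4)·(-2.4) + (3.6)·(3.6) + (-2.4)·(-2.4) + (3.6)·(3.6)) / 4 = 43.2/4 = 10.8
  S[V,W] = ((-2.4)·(2) + (-2.4)·(2) + (3.6)·(-5) + (-2.4)·(2) + (3.6)·(-1)) / 4 = -36/4 = -9
  S[W,W] = ((2)·(2) + (2)·(2) + (-5)·(-5) + (2)·(2) + (-1)·(-1)) / 4 = 38/4 = 9.5

S is symmetric (S[j,i] = S[i,j]). Assembling:

S = [[2.2, -2.4, 3],
 [-2.4, 10.8, -9],
 [3, -9, 9.5]]


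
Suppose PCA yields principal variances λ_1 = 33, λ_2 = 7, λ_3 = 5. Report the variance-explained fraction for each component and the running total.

Step 1 — total variance = trace(Sigma) = Σ λ_i = 33 + 7 + 5 = 45.

Step 2 — fraction explained by component i = λ_i / Σ λ:
  PC1: 33/45 = 0.7333
  PC2: 7/45 = 0.1556
  PC3: 5/45 = 0.1111

Step 3 — cumulative fraction after k components = (λ_1 + ... + λ_k) / Σ λ:
  k = 1: 33/45 = 0.7333
  k = 2: (33 + 7)/45 = 40/45 = 0.8889
  k = 3: (33 + 7 + 5)/45 = 45/45 = 1

Summary (fraction, with percent):

explained: PC1 0.7333 (73.33%), PC2 0.1556 (15.56%), PC3 0.1111 (11.11%);  cumulative: 0.7333, 0.8889, 1


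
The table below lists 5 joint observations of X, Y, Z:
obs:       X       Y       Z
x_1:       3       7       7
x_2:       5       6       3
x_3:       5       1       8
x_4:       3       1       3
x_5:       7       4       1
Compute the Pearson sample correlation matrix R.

Step 1 — column means:
  mean(X) = (3 + 5 + 5 + 3 + 7) / 5 = 23/5 = 4.6
  mean(Y) = (7 + 6 + 1 + 1 + 4) / 5 = 19/5 = 3.8
  mean(Z) = (7 + 3 + 8 + 3 + 1) / 5 = 22/5 = 4.4

Step 2 — sample variances and covariances s[i,j] = (1/(n-1)) · Σ_k (x_{k,i} - mean_i) · (x_{k,j} - mean_j), with n-1 = 4:
  s[X,X] = ((-1.6)·(-1.6) + (0.4)·(0.4) + (0.4)·(0.4) + (-1.6)·(-1.6) + (2.4)·(2.4)) / 4 = 11.2/4 = 2.8
  s[X,Y] = ((-1.6)·(3.2) + (0.4)·(2.2) + (0.4)·(-2.8) + (-1.6)·(-2.8) + (2.4)·(0.2)) / 4 = -0.4/4 = -0.1
  s[X,Z] = ((-1.6)·(2.6) + (0.4)·(-1.4) + (0.4)·(3.6) + (-1.6)·(-1.4) + (2.4)·(-3.4)) / 4 = -9.2/4 = -2.3
  s[Y,Y] = ((3.2)·(3.2) + (2.2)·(2.2) + (-2.8)·(-2.8) + (-2.8)·(-2.8) + (0.2)·(0.2)) / 4 = 30.8/4 = 7.7
  s[Y,Z] = ((3.2)·(2.6) + (2.2)·(-1.4) + (-2.8)·(3.6) + (-2.8)·(-1.4) + (0.2)·(-3.4)) / 4 = -1.6/4 = -0.4
  s[Z,Z] = ((2.6)·(2.6) + (-1.4)·(-1.4) + (3.6)·(3.6) + (-1.4)·(-1.4) + (-3.4)·(-3.4)) / 4 = 35.2/4 = 8.8
  Sample standard deviations s_i = √(s[i,i]):
  s(X) = √(2.8) = 1.6733
  s(Y) = √(7.7) = 2.7749
  s(Z) = √(8.8) = 2.9665

Step 3 — r_{ij} = s_{ij} / (s_i · s_j):
  r[X,X] = 1 (diagonal).
  r[X,Y] = -0.1 / (1.6733 · 2.7749) = -0.1 / 4.6433 = -0.0215
  r[X,Z] = -2.3 / (1.6733 · 2.9665) = -2.3 / 4.9639 = -0.4633
  r[Y,Y] = 1 (diagonal).
  r[Y,Z] = -0.4 / (2.7749 · 2.9665) = -0.4 / 8.2316 = -0.0486
  r[Z,Z] = 1 (diagonal).

R is symmetric with unit diagonal. Assembling:

R = [[1, -0.0215, -0.4633],
 [-0.0215, 1, -0.0486],
 [-0.4633, -0.0486, 1]]


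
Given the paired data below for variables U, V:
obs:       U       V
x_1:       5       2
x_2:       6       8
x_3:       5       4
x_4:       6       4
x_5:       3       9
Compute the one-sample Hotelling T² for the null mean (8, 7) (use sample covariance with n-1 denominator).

Step 1 — sample mean vector:
  mean(U) = (5 + 6 + 5 + 6 + 3) / 5 = 25/5 = 5
  mean(V) = (2 + 8 + 4 + 4 + 9) / 5 = 27/5 = 5.4
  x̄ = (5, 5.4),  deviation x̄ - mu_0 = (5, 5.4) - (8, 7) = (-3, -1.6).

Step 2 — sample covariance matrix, S[i,j] = (1/(n-1)) · Σ_k (x_{k,i} - mean_i) · (x_{k,j} - mean_j), divisor n-1 = 4:
  S[U,U] = ((0)·(0) + (1)·(1) + (0)·(0) + (1)·(1) + (-2)·(-2)) / 4 = 6/4 = 1.5
  S[U,V] = ((0)·(-3.4) + (1)·(2.6) + (0)·(-1.4) + (1)·(-1.4) + (-2)·(3.6)) / 4 = -6/4 = -1.5
  S[V,V] = ((-3.4)·(-3.4) + (2.6)·(2.6) + (-1.4)·(-1.4) + (-1.4)·(-1.4) + (3.6)·(3.6)) / 4 = 35.2/4 = 8.8
  S = [[1.5, -1.5],
 [-1.5, 8.8]].

Step 3 — invert S. det(S) = 1.5·8.8 - (-1.5)² = 10.95.
  S^{-1} = (1/det) · [[d, -b], [-b, a]] = [[0.8037, 0.137],
 [0.137, 0.137]].

Step 4 — quadratic form (x̄ - mu_0)^T · S^{-1} · (x̄ - mu_0):
  S^{-1} · (x̄ - mu_0) = (-2.6301, -0.6301),
  (x̄ - mu_0)^T · [...] = (-3)·(-2.6301) + (-1.6)·(-0.6301) = 8.8986.

Step 5 — scale by n: T² = 5 · 8.8986 = 44.4932.

T² ≈ 44.4932


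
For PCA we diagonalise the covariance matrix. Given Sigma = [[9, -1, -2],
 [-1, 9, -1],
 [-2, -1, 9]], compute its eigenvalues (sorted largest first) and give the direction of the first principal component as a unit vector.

Step 1 — characteristic polynomial p(λ) = det(λI - Sigma) = λ³ - tr·λ² + c_1·λ - det, where tr = trace, c_1 = sum of the principal 2×2 minors, det = det(Sigma):
  tr = 9 + 9 + 9 = 27,
  c_1 = (9·9 - (-1)²) + (9·9 - (-2)²) + (9·9 - (-1)²) = 80 + 77 + 80 = 237,
  det = 9·(9·9 - (-1)²) - (-1)·((-1)·9 - (-1)·(-2)) + (-2)·((-1)·(-1) - 9·(-2)) = 9·(80) - (-1)·(-11) + (-2)·(19) = 671.
  So p(λ) = λ³ - 27λ² + 237λ - 671.
Step 2 — look for an integer root (rational root theorem: any rational root is an integer divisor of 671). Testing λ = 11:
  p(11) = 1331 - 3267 + 2607 - 671 = 0  ✓
  Dividing out (λ - 11): p(λ) = (λ - 11)(λ² - 16λ + 61).
Step 3 — remaining eigenvalues from the quadratic λ² - 16λ + 61 = 0:
  Δ = 16² - 4·61 = 256 - 244 = 12,  λ = (16 ± √12)/2 = (16 ± 3.4641)/2 ≈ 9.7321 or 6.2679.
  Sorted: λ_1 = 11,  λ_2 = 9.7321,  λ_3 = 6.2679  (check: sum = 27 = tr ✓).

Step 4 — unit eigenvector for λ_1 = 11: v spans the null space of (Sigma - λ_1 I), whose rows are
  r_1 = (-2, -1, -2),  r_2 = (-1, -2, -1),  r_3 = (-2, -1, -2).
  v is orthogonal to every row, so take v ∝ r_1 × r_2 = ((-1)·(-1) - (-2)·(-2), (-2)·(-1) - (-2)·(-1), (-2)·(-2) - (-1)·(-1)) = (-3, 0, 3).
  Rescale (divide by 3; multiply by -1 so the first nonzero entry is positive): u = (1, 0, -1).
  ||u|| = √((1)² + (0)² + (-1)²) = √(2) ≈ 1.4142,  v_1 = u/||u|| ≈ (0.7071, 0, -0.7071) (||v_1|| = 1).

λ_1 = 11,  λ_2 = 9.7321,  λ_3 = 6.2679;  v_1 ≈ (0.7071, 0, -0.7071)


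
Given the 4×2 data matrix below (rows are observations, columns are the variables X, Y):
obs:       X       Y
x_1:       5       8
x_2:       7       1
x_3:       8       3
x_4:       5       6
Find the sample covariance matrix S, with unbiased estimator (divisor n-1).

Step 1 — column means:
  mean(X) = (5 + 7 + 8 + 5) / 4 = 25/4 = 6.25
  mean(Y) = (8 + 1 + 3 + 6) / 4 = 18/4 = 4.5

Step 2 — sample covariance S[i,j] = (1/(n-1)) · Σ_k (x_{k,i} - mean_i) · (x_{k,j} - mean_j), with n-1 = 3.
  S[X,X] = ((-1.25)·(-1.25) + (0.75)·(0.75) + (1.75)·(1.75) + (-1.25)·(-1.25)) / 3 = 6.75/3 = 2.25
  S[X,Y] = ((-1.25)·(3.5) + (0.75)·(-3.5) + (1.75)·(-1.5) + (-1.25)·(1.5)) / 3 = -11.5/3 = -3.8333
  S[Y,Y] = ((3.5)·(3.5) + (-3.5)·(-3.5) + (-1.5)·(-1.5) + (1.5)·(1.5)) / 3 = 29/3 = 9.6667

S is symmetric (S[j,i] = S[i,j]). Assembling:

S = [[2.25, -3.8333],
 [-3.8333, 9.6667]]


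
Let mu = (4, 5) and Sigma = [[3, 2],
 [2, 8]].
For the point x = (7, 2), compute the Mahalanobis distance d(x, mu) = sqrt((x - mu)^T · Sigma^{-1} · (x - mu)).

Step 1 — centre the observation: (x - mu) = (3, -3).

Step 2 — invert Sigma. det(Sigma) = 3·8 - (2)² = 20.
  Sigma^{-1} = (1/det) · [[d, -b], [-b, a]] = [[0.4, -0.1],
 [-0.1, 0.15]].

Step 3 — form the quadratic (x - mu)^T · Sigma^{-1} · (x - mu):
  Sigma^{-1} · (x - mu) = (1.5, -0.75).
  (x - mu)^T · [Sigma^{-1} · (x - mu)] = (3)·(1.5) + (-3)·(-0.75) = 6.75.

Step 4 — take square root: d = √(6.75) ≈ 2.5981.

d(x, mu) = √(6.75) ≈ 2.5981


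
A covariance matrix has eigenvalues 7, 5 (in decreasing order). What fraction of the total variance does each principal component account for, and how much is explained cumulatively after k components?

Step 1 — total variance = trace(Sigma) = Σ λ_i = 7 + 5 = 12.

Step 2 — fraction explained by component i = λ_i / Σ λ:
  PC1: 7/12 = 0.5833
  PC2: 5/12 = 0.4167

Step 3 — cumulative fraction after k components = (λ_1 + ... + λ_k) / Σ λ:
  k = 1: 7/12 = 0.5833
  k = 2: (7 + 5)/12 = 12/12 = 1

Summary (fraction, with percent):

explained: PC1 0.5833 (58.33%), PC2 0.4167 (41.67%);  cumulative: 0.5833, 1


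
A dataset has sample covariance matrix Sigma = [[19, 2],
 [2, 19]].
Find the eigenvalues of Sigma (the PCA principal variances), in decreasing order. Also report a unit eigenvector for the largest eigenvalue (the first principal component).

Step 1 — characteristic polynomial of 2×2 Sigma:
  det(Sigma - λI) = λ² - trace · λ + det = 0.
  trace = 19 + 19 = 38, det = 19·19 - (2)² = 357.
Step 2 — discriminant:
  Δ = trace² - 4·det = 1444 - 1428 = 16.
Step 3 — eigenvalues:
  λ = (trace ± √Δ)/2 = (38 ± 4)/2,
  λ_1 = 21,  λ_2 = 17.

Step 4 — unit eigenvector for λ_1: solve (Sigma - λ_1 I)v = 0. First row:
  (19 - 21)·v_x + (2)·v_y = 0, i.e. (-2)·v_x + (2)·v_y = 0,
  so v ∝ (b, λ_1 - a) = (2, 2) = u.
  ||u|| = √((2)² + (2)²) = √(8) ≈ 2.8284,
  v_1 = u/||u|| ≈ (0.7071, 0.7071) (||v_1|| = 1).

λ_1 = 21,  λ_2 = 17;  v_1 ≈ (0.7071, 0.7071)


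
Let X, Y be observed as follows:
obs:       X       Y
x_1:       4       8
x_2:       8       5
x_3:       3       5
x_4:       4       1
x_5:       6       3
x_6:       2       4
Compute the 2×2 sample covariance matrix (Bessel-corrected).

Step 1 — column means:
  mean(X) = (4 + 8 + 3 + 4 + 6 + 2) / 6 = 27/6 = 4.5
  mean(Y) = (8 + 5 + 5 + 1 + 3 + 4) / 6 = 26/6 = 4.3333

Step 2 — sample covariance S[i,j] = (1/(n-1)) · Σ_k (x_{k,i} - mean_i) · (x_{k,j} - mean_j), with n-1 = 5.
  S[X,X] = ((-0.5)·(-0.5) + (3.5)·(3.5) + (-1.5)·(-1.5) + (-0.5)·(-0.5) + (1.5)·(1.5) + (-2.5)·(-2.5)) / 5 = 23.5/5 = 4.7
  S[X,Y] = ((-0.5)·(3.6667) + (3.5)·(0.6667) + (-1.5)·(0.6667) + (-0.5)·(-3.3333) + (1.5)·(-1.3333) + (-2.5)·(-0.3333)) / 5 = 0/5 = 0
  S[Y,Y] = ((3.6667)·(3.6667) + (0.6667)·(0.6667) + (0.6667)·(0.6667) + (-3.3333)·(-3.3333) + (-1.3333)·(-1.3333) + (-0.3333)·(-0.3333)) / 5 = 27.3333/5 = 5.4667

S is symmetric (S[j,i] = S[i,j]). Assembling:

S = [[4.7, 0],
 [0, 5.4667]]


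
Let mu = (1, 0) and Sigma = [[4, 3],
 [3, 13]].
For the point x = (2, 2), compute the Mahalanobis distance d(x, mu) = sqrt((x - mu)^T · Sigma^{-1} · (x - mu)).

Step 1 — centre the observation: (x - mu) = (1, 2).

Step 2 — invert Sigma. det(Sigma) = 4·13 - (3)² = 43.
  Sigma^{-1} = (1/det) · [[d, -b], [-b, a]] = [[0.3023, -0.0698],
 [-0.0698, 0.093]].

Step 3 — form the quadratic (x - mu)^T · Sigma^{-1} · (x - mu):
  Sigma^{-1} · (x - mu) = (0.1628, 0.1163).
  (x - mu)^T · [Sigma^{-1} · (x - mu)] = (1)·(0.1628) + (2)·(0.1163) = 0.3953.

Step 4 — take square root: d = √(0.3953) ≈ 0.6288.

d(x, mu) = √(0.3953) ≈ 0.6288


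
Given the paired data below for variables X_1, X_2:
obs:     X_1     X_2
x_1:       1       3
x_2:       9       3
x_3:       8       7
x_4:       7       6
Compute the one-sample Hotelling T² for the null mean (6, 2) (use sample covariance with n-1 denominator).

Step 1 — sample mean vector:
  mean(X_1) = (1 + 9 + 8 + 7) / 4 = 25/4 = 6.25
  mean(X_2) = (3 + 3 + 7 + 6) / 4 = 19/4 = 4.75
  x̄ = (6.25, 4.75),  deviation x̄ - mu_0 = (6.25, 4.75) - (6, 2) = (0.25, 2.75).

Step 2 — sample covariance matrix, S[i,j] = (1/(n-1)) · Σ_k (x_{k,i} - mean_i) · (x_{k,j} - mean_j), divisor n-1 = 3:
  S[X_1,X_1] = ((-5.25)·(-5.25) + (2.75)·(2.75) + (1.75)·(1.75) + (0.75)·(0.75)) / 3 = 38.75/3 = 12.9167
  S[X_1,X_2] = ((-5.25)·(-1.75) + (2.75)·(-1.75) + (1.75)·(2.25) + (0.75)·(1.25)) / 3 = 9.25/3 = 3.0833
  S[X_2,X_2] = ((-1.75)·(-1.75) + (-1.75)·(-1.75) + (2.25)·(2.25) + (1.25)·(1.25)) / 3 = 12.75/3 = 4.25
  S = [[12.9167, 3.0833],
 [3.0833, 4.25]].

Step 3 — invert S. det(S) = 12.9167·4.25 - (3.0833)² = 45.3889.
  S^{-1} = (1/det) · [[d, -b], [-b, a]] = [[0.0936, -0.0679],
 [-0.0679, 0.2846]].

Step 4 — quadratic form (x̄ - mu_0)^T · S^{-1} · (x̄ - mu_0):
  S^{-1} · (x̄ - mu_0) = (-0.1634, 0.7656),
  (x̄ - mu_0)^T · [...] = (0.25)·(-0.1634) + (2.75)·(0.7656) = 2.0646.

Step 5 — scale by n: T² = 4 · 2.0646 = 8.2583.

T² ≈ 8.2583


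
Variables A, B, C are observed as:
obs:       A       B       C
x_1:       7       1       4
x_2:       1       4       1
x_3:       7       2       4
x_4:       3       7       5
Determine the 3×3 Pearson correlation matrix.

Step 1 — column means:
  mean(A) = (7 + 1 + 7 + 3) / 4 = 18/4 = 4.5
  mean(B) = (1 + 4 + 2 + 7) / 4 = 14/4 = 3.5
  mean(C) = (4 + 1 + 4 + 5) / 4 = 14/4 = 3.5

Step 2 — sample variances and covariances s[i,j] = (1/(n-1)) · Σ_k (x_{k,i} - mean_i) · (x_{k,j} - mean_j), with n-1 = 3:
  s[A,A] = ((2.5)·(2.5) + (-3.5)·(-3.5) + (2.5)·(2.5) + (-1.5)·(-1.5)) / 3 = 27/3 = 9
  s[A,B] = ((2.5)·(-2.5) + (-3.5)·(0.5) + (2.5)·(-1.5) + (-1.5)·(3.5)) / 3 = -17/3 = -5.6667
  s[A,C] = ((2.5)·(0.5) + (-3.5)·(-2.5) + (2.5)·(0.5) + (-1.5)·(1.5)) / 3 = 9/3 = 3
  s[B,B] = ((-2.5)·(-2.5) + (0.5)·(0.5) + (-1.5)·(-1.5) + (3.5)·(3.5)) / 3 = 21/3 = 7
  s[B,C] = ((-2.5)·(0.5) + (0.5)·(-2.5) + (-1.5)·(0.5) + (3.5)·(1.5)) / 3 = 2/3 = 0.6667
  s[C,C] = ((0.5)·(0.5) + (-2.5)·(-2.5) + (0.5)·(0.5) + (1.5)·(1.5)) / 3 = 9/3 = 3
  Sample standard deviations s_i = √(s[i,i]):
  s(A) = √(9) = 3
  s(B) = √(7) = 2.6458
  s(C) = √(3) = 1.7321

Step 3 — r_{ij} = s_{ij} / (s_i · s_j):
  r[A,A] = 1 (diagonal).
  r[A,B] = -5.6667 / (3 · 2.6458) = -5.6667 / 7.9373 = -0.7139
  r[A,C] = 3 / (3 · 1.7321) = 3 / 5.1962 = 0.5774
  r[B,B] = 1 (diagonal).
  r[B,C] = 0.6667 / (2.6458 · 1.7321) = 0.6667 / 4.5826 = 0.1455
  r[C,C] = 1 (diagonal).

R is symmetric with unit diagonal. Assembling:

R = [[1, -0.7139, 0.5774],
 [-0.7139, 1, 0.1455],
 [0.5774, 0.1455, 1]]


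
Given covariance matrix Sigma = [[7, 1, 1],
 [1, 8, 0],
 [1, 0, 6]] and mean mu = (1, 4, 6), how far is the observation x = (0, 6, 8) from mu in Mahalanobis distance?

Step 1 — centre the observation: (x - mu) = (-1, 2, 2).

Step 2 — invert Sigma (cofactor / det for 3×3, or solve directly):
  Sigma^{-1} = [[0.1491, -0.0186, -0.0248],
 [-0.0186, 0.1273, 0.0031],
 [-0.0248, 0.0031, 0.1708]].

Step 3 — form the quadratic (x - mu)^T · Sigma^{-1} · (x - mu):
  Sigma^{-1} · (x - mu) = (-0.236, 0.2795, 0.3727).
  (x - mu)^T · [Sigma^{-1} · (x - mu)] = (-1)·(-0.236) + (2)·(0.2795) + (2)·(0.3727) = 1.5404.

Step 4 — take square root: d = √(1.5404) ≈ 1.2411.

d(x, mu) = √(1.5404) ≈ 1.2411


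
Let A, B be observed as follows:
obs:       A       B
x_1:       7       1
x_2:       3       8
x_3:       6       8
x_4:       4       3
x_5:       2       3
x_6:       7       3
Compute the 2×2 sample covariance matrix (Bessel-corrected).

Step 1 — column means:
  mean(A) = (7 + 3 + 6 + 4 + 2 + 7) / 6 = 29/6 = 4.8333
  mean(B) = (1 + 8 + 8 + 3 + 3 + 3) / 6 = 26/6 = 4.3333

Step 2 — sample covariance S[i,j] = (1/(n-1)) · Σ_k (x_{k,i} - mean_i) · (x_{k,j} - mean_j), with n-1 = 5.
  S[A,A] = ((2.1667)·(2.1667) + (-1.8333)·(-1.8333) + (1.1667)·(1.1667) + (-0.8333)·(-0.8333) + (-2.8333)·(-2.8333) + (2.1667)·(2.1667)) / 5 = 22.8333/5 = 4.5667
  S[A,B] = ((2.1667)·(-3.3333) + (-1.8333)·(3.6667) + (1.1667)·(3.6667) + (-0.8333)·(-1.3333) + (-2.8333)·(-1.3333) + (2.1667)·(-1.3333)) / 5 = -7.6667/5 = -1.5333
  S[B,B] = ((-3.3333)·(-3.3333) + (3.6667)·(3.6667) + (3.6667)·(3.6667) + (-1.3333)·(-1.3333) + (-1.3333)·(-1.3333) + (-1.3333)·(-1.3333)) / 5 = 43.3333/5 = 8.6667

S is symmetric (S[j,i] = S[i,j]). Assembling:

S = [[4.5667, -1.5333],
 [-1.5333, 8.6667]]


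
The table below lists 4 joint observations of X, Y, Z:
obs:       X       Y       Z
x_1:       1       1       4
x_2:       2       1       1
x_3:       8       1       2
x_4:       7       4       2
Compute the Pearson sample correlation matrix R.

Step 1 — column means:
  mean(X) = (1 + 2 + 8 + 7) / 4 = 18/4 = 4.5
  mean(Y) = (1 + 1 + 1 + 4) / 4 = 7/4 = 1.75
  mean(Z) = (4 + 1 + 2 + 2) / 4 = 9/4 = 2.25

Step 2 — sample variances and covariances s[i,j] = (1/(n-1)) · Σ_k (x_{k,i} - mean_i) · (x_{k,j} - mean_j), with n-1 = 3:
  s[X,X] = ((-3.5)·(-3.5) + (-2.5)·(-2.5) + (3.5)·(3.5) + (2.5)·(2.5)) / 3 = 37/3 = 12.3333
  s[X,Y] = ((-3.5)·(-0.75) + (-2.5)·(-0.75) + (3.5)·(-0.75) + (2.5)·(2.25)) / 3 = 7.5/3 = 2.5
  s[X,Z] = ((-3.5)·(1.75) + (-2.5)·(-1.25) + (3.5)·(-0.25) + (2.5)·(-0.25)) / 3 = -4.5/3 = -1.5
  s[Y,Y] = ((-0.75)·(-0.75) + (-0.75)·(-0.75) + (-0.75)·(-0.75) + (2.25)·(2.25)) / 3 = 6.75/3 = 2.25
  s[Y,Z] = ((-0.75)·(1.75) + (-0.75)·(-1.25) + (-0.75)·(-0.25) + (2.25)·(-0.25)) / 3 = -0.75/3 = -0.25
  s[Z,Z] = ((1.75)·(1.75) + (-1.25)·(-1.25) + (-0.25)·(-0.25) + (-0.25)·(-0.25)) / 3 = 4.75/3 = 1.5833
  Sample standard deviations s_i = √(s[i,i]):
  s(X) = √(12.3333) = 3.5119
  s(Y) = √(2.25) = 1.5
  s(Z) = √(1.5833) = 1.2583

Step 3 — r_{ij} = s_{ij} / (s_i · s_j):
  r[X,X] = 1 (diagonal).
  r[X,Y] = 2.5 / (3.5119 · 1.5) = 2.5 / 5.2678 = 0.4746
  r[X,Z] = -1.5 / (3.5119 · 1.2583) = -1.5 / 4.419 = -0.3394
  r[Y,Y] = 1 (diagonal).
  r[Y,Z] = -0.25 / (1.5 · 1.2583) = -0.25 / 1.8875 = -0.1325
  r[Z,Z] = 1 (diagonal).

R is symmetric with unit diagonal. Assembling:

R = [[1, 0.4746, -0.3394],
 [0.4746, 1, -0.1325],
 [-0.3394, -0.1325, 1]]


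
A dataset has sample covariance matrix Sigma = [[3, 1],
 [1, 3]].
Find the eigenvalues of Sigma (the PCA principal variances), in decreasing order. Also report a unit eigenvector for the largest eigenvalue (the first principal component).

Step 1 — characteristic polynomial of 2×2 Sigma:
  det(Sigma - λI) = λ² - trace · λ + det = 0.
  trace = 3 + 3 = 6, det = 3·3 - (1)² = 8.
Step 2 — discriminant:
  Δ = trace² - 4·det = 36 - 32 = 4.
Step 3 — eigenvalues:
  λ = (trace ± √Δ)/2 = (6 ± 2)/2,
  λ_1 = 4,  λ_2 = 2.

Step 4 — unit eigenvector for λ_1: solve (Sigma - λ_1 I)v = 0. First row:
  (3 - 4)·v_x + (1)·v_y = 0, i.e. (-1)·v_x + (1)·v_y = 0,
  so v ∝ (b, λ_1 - a) = (1, 1) = u.
  ||u|| = √((1)² + (1)²) = √(2) ≈ 1.4142,
  v_1 = u/||u|| ≈ (0.7071, 0.7071) (||v_1|| = 1).

λ_1 = 4,  λ_2 = 2;  v_1 ≈ (0.7071, 0.7071)
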